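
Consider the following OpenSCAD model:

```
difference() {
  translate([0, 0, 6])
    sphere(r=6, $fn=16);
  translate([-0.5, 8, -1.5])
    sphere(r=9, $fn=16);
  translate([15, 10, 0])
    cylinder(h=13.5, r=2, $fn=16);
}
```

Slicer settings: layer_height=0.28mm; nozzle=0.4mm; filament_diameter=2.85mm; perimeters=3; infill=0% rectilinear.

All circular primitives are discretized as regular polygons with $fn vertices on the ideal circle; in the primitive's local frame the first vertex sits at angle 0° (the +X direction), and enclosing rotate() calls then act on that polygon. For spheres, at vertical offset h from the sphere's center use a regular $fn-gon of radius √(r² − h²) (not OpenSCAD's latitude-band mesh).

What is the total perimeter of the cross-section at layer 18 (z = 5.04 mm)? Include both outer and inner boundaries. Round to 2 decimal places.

36.85 mm

At z = 5.04 mm: the r=6 sphere slices to a regular 16-gon of circumradius 5.923 (√(r²−h²) with h=0.96 from center) (perimeter = 2·16·5.923·sin(180°/16) = 36.97 mm); the r=9 sphere at (-0.5, 8) contributes a regular 16-gon of circumradius √(9²−6.54²) = 6.183 (perimeter = 2·16·6.183·sin(180°/16) = 38.60 mm); the cylinder at (15, 10): section is a regular 16-gon, circumradius r=2 (perimeter = 2·16·2.000·sin(180°/16) = 12.49 mm); Taking the first minus the rest: starting from the r=6 sphere, the r=9 sphere at (-0.5, 8) partially overlaps it — only the 24.15 mm² overlap (of its 117.04 mm²) is removed, clipping the outline; the r=2 cylinder at (15, 10) misses the remaining region (no effect) — boundary = 36.85 mm. Overall, the cross-section is a single solid region. Total boundary length (outer) = 36.85 mm.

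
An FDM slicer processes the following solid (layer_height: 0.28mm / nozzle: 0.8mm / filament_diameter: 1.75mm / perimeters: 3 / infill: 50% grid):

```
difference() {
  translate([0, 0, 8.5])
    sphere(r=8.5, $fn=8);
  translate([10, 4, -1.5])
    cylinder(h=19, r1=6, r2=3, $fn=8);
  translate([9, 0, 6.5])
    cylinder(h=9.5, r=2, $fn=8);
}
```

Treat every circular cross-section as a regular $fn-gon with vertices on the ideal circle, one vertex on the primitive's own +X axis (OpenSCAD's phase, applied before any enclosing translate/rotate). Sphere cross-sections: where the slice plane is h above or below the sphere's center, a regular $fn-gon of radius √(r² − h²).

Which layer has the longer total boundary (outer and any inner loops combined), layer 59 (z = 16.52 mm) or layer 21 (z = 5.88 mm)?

layer 21 (z = 5.88 mm)

Layer 59 (z = 16.52): the sphere: section is a regular 8-gon, circumradius = √(r²−h²) = √(8.5²−8.02²) = 2.816 (perimeter = 2·8·2.816·sin(180°/8) = 17.24 mm); the cone at (10, 4) (r1=6→r2=3) has section circumradius 3.155 here — a regular 8-gon (perimeter = 2·8·3.155·sin(180°/8) = 19.32 mm); the cylinder at (9, 0) is absent (z outside [6.5, 16]); After the difference (first − rest): starting from the r=8.5 sphere, the cone at (10, 4) misses the remaining region (no effect) — boundary = 17.24 mm. So its perimeter = 17.24 mm. Layer 21 (z = 5.88): the r=8.5 sphere contributes a regular 8-gon of circumradius √(8.5²−2.62²) = 8.086 (perimeter = 2·8·8.086·sin(180°/8) = 49.51 mm); the cone at (10, 4): at t=0.388 of its height the radius interpolates to r₁+(r₂−r₁)t = 4.835, giving a regular 8-gon of that circumradius (perimeter = 2·8·4.835·sin(180°/8) = 29.60 mm); the cylinder at (9, 0) is not intersected at this z (z outside [6.5, 16]); After the difference (first − rest): starting from the r=8.5 sphere, the cone at (10, 4) partially overlaps it — only the 5.68 mm² overlap (of its 66.11 mm²) is removed, clipping the outline — boundary = 50.46 mm. So its perimeter = 50.46 mm. Layer 21 is larger (50.46 vs 17.24 mm).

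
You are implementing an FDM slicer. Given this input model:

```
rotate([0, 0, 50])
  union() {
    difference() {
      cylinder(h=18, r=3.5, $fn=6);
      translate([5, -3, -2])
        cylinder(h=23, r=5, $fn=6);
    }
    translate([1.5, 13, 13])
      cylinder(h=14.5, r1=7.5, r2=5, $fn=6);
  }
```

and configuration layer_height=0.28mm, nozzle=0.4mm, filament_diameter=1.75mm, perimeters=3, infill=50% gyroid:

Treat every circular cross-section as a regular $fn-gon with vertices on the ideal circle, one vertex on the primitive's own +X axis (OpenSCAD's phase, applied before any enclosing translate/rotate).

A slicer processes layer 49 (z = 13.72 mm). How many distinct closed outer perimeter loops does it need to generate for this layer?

2

At z = 13.72 mm: the r=3.5 cylinder gives a regular 6-gon of circumradius 3.5 (constant along its height); the r=5 cylinder at (5, -3) contributes a regular 6-gon of circumradius 5; After the difference (first − rest): starting from the r=3.5 cylinder, the r=5 cylinder at (5, -3) partially overlaps it — only the 6.69 mm² overlap (of its 64.95 mm²) is removed, clipping the outline — 1 connected region; the cone at (1.5, 13) (r1=7.5→r2=5) has section circumradius 7.376 here — a regular 6-gon; Taking the union: the 2 present regions are separate (no shared area or edge), so areas and boundary lengths simply add and each stays a separate island — 2 connected regions; (rotated 50° about Z; rotation is an isometry so areas/perimeters/island counts are preserved). The result has 2 disconnected regions.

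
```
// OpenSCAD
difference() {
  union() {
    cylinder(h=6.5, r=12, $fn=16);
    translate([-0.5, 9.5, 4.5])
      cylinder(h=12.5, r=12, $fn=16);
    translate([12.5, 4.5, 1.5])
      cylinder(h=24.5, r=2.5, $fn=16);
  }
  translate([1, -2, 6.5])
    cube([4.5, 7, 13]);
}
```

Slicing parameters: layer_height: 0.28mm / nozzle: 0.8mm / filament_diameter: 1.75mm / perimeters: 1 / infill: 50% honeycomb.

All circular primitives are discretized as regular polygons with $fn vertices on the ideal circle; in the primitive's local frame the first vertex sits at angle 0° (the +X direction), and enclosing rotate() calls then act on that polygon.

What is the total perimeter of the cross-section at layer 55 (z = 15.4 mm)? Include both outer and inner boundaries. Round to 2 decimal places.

At z = 15.4 mm: the cylinder does not reach this height (z outside [0, 6.5]); the cylinder at (-0.5, 9.5): section is a regular 16-gon, circumradius r=12 (perimeter = 2·16·12.000·sin(180°/16) = 74.91 mm); the r=2.5 cylinder at (12.5, 4.5) gives a regular 16-gon of circumradius 2.5 (constant along its height) (perimeter = 2·16·2.500·sin(180°/16) = 15.61 mm); Taking the union: the regions partially overlap (shared area 0.76 mm²), so the edge portions inside another operand are dropped and the merged outline is re-measured after clipping — boundary = 85.62 mm; the cube at (1, -2) (footprint 4.5×7) is included at this height (perimeter 23.00 mm); Subtracting the remaining from the first: starting from the result so far, the 4.5×7 cube at (1, -2) partially overlaps it — only the 29.83 mm² overlap (of its 31.50 mm²) is removed, clipping the outline — boundary = 99.96 mm. Overall, the cross-section is a single solid region. Total boundary length (outer) = 99.96 mm.

99.96 mm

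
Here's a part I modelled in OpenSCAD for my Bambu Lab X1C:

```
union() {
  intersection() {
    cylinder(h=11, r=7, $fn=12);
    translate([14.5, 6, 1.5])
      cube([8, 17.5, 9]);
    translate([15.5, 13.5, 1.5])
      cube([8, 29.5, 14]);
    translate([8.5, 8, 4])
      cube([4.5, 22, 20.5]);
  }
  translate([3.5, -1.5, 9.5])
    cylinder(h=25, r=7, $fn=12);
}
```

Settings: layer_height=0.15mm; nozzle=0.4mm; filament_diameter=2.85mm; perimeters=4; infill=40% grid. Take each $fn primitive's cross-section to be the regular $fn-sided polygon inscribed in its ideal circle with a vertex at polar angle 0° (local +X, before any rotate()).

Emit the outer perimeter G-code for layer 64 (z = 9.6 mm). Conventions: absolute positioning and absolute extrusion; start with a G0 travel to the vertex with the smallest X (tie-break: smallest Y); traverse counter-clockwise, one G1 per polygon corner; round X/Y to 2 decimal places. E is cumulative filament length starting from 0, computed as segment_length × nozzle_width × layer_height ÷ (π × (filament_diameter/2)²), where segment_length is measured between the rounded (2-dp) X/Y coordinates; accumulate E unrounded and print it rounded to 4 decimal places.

At z = 9.6 mm: the r=7 cylinder gives a regular 12-gon of circumradius 7 (constant along its height); the 8×17.5 cube at (14.5, 6) contributes its full rectangle; the 8×29.5 cube at (15.5, 13.5) contributes its full rectangle; the cube at (8.5, 8) (footprint 4.5×22) is included at this height; After intersecting: the 8×17.5 cube at (14.5, 6) does not overlap the r=7 cylinder (empty); the 8×29.5 cube at (15.5, 13.5) does not overlap the running intersection (empty); the 4.5×22 cube at (8.5, 8) does not overlap the running intersection (empty) — nothing remains; the r=7 cylinder at (3.5, -1.5) gives a regular 12-gon of circumradius 7 (constant along its height); Combining (union): only the r=7 cylinder at (3.5, -1.5) is present, so the union is just that shape — 1 connected region. The outline is a single polygon with 12 vertices. Extrusion per mm of travel: 0.4 × 0.15 / (π × 1.425²) = 0.009405. Accumulating E over each segment gives final E = 0.4089.

G0 X-3.50 Y-1.50 Z9.60
G1 X-2.56 Y-5.00 E0.0341
G1 X0.00 Y-7.56 E0.0681
G1 X3.50 Y-8.50 E0.1022
G1 X7.00 Y-7.56 E0.1363
G1 X9.56 Y-5.00 E0.1704
G1 X10.50 Y-1.50 E0.2044
G1 X9.56 Y2.00 E0.2385
G1 X7.00 Y4.56 E0.2726
G1 X3.50 Y5.50 E0.3067
G1 X0.00 Y4.56 E0.3407
G1 X-2.56 Y2.00 E0.3748
G1 X-3.50 Y-1.50 E0.4089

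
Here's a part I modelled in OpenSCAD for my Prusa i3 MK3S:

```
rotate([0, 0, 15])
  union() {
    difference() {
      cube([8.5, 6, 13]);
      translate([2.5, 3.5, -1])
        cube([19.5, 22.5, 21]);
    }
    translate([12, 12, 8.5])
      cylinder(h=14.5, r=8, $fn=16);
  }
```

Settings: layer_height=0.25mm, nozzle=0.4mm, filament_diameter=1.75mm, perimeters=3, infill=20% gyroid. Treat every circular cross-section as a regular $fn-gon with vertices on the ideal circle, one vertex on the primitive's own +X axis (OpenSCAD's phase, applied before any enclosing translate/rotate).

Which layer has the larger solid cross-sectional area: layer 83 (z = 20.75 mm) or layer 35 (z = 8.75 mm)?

Layer 83 (z = 20.75): the cube does not reach this height (z outside [0, 13]); the cube at (2.5, 3.5) does not reach this height (z outside [-1, 20]); After the difference (first − rest): the first operand is absent here, so nothing remains; the r=8 cylinder at (12, 12) gives a regular 16-gon of circumradius 8 (constant along its height) (area = (16/2)·8.000²·sin(360°/16) = 195.93 mm²); Combining (union): only the r=8 cylinder at (12, 12) is present, so the union is just that shape — area = 195.93 mm²; (rotated 15° about Z; rotation is an isometry so areas/perimeters/island counts are preserved). So its area = 195.93 mm². Layer 35 (z = 8.75): the cube is present — its section is the full 8.5×6 rectangle (area 51.00 mm²); the cube at (2.5, 3.5) is present — its section is the full 19.5×22.5 rectangle (area 438.75 mm²); Subtracting the remaining from the first: starting from the 8.5×6 cube (51.00 mm²), the 19.5×22.5 cube at (2.5, 3.5) partially overlaps it — only the 15.00 mm² overlap (of its 438.75 mm²) is removed, clipping the outline — area = 36.00 mm²; the r=8 cylinder at (12, 12) gives a regular 16-gon of circumradius 8 (constant along its height) (area = (16/2)·8.000²·sin(360°/16) = 195.93 mm²); Merging all regions: the 2 present regions are separate (no shared area or edge), so areas and boundary lengths simply add and each stays a separate island — area = 231.93 mm²; (whole slice rotated 15° about Z — lengths, areas and connectivity unchanged). So its area = 231.93 mm². Layer 35 is larger (231.93 vs 195.93 mm²).

layer 35 (z = 8.75 mm)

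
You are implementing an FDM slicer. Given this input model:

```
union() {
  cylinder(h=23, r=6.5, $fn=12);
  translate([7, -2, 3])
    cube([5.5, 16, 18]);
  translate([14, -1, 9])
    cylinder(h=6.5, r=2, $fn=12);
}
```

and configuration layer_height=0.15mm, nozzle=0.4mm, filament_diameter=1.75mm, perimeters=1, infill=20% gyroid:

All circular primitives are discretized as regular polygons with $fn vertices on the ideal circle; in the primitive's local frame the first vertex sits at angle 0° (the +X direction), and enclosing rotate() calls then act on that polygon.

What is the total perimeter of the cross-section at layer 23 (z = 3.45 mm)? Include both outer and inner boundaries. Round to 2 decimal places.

At z = 3.45 mm: the r=6.5 cylinder contributes a regular 12-gon of circumradius 6.5 (perimeter = 2·12·6.500·sin(180°/12) = 40.38 mm); the cube at (7, -2) (footprint 5.5×16) is included at this height (perimeter 43.00 mm); the cylinder at (14, -1) is absent (z outside [9, 15.5]); Taking the union: the 2 present regions are separate (no shared area or edge), so areas and boundary lengths simply add and each stays a separate island — boundary = 83.38 mm. Overall, the cross-section has 2 separate islands. Total boundary length (outer) = 83.38 mm.

83.38 mm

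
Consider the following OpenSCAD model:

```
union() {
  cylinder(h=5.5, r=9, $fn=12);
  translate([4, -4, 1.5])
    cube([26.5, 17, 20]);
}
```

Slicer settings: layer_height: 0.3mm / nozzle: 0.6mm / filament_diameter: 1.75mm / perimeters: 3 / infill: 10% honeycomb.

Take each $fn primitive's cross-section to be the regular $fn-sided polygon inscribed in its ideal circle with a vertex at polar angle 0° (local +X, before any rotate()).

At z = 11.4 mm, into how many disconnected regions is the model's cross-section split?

At z = 11.4 mm: the cylinder is absent (z outside [0, 5.5]); the cube at (4, -4) is present — its section is the full 26.5×17 rectangle; Merging all regions: only the 26.5×17 cube at (4, -4) is present, so the union is just that shape — 1 connected region. The result has 1 disconnected region.

1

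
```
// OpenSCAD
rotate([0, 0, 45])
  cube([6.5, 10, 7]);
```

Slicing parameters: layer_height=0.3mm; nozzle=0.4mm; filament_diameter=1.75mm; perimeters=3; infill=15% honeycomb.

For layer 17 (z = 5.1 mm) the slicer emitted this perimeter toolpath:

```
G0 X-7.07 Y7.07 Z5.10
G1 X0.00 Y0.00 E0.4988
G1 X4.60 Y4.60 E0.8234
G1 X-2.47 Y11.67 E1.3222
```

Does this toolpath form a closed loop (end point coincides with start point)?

no

Start point (G0): (-7.07, 7.07). End point (last G1): the path does not return to the start — open.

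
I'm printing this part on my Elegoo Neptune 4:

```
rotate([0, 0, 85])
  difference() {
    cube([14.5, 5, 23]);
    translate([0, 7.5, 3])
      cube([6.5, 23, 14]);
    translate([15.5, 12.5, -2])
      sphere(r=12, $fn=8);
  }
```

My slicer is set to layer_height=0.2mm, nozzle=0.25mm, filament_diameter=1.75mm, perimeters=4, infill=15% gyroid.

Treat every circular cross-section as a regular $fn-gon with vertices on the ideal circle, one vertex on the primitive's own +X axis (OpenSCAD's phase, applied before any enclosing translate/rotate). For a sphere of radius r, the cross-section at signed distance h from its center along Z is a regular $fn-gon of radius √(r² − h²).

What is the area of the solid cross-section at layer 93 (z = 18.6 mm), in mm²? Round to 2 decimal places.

At z = 18.6 mm: the 14.5×5 cube contributes its full rectangle (area 72.50 mm²); the cube at (0, 7.5) does not reach this height (z outside [3, 17]); the sphere at (15.5, 12.5) does not reach this height (|z−center|=20.600 > r=12); Subtracting the remaining from the first: none of the subtracted shapes is present at this height, so the 14.5×5 cube is unchanged — area = 72.50 mm²; (rotated 85° about Z; rotation is an isometry so areas/perimeters/island counts are preserved). Overall, the cross-section is a single solid region. Net area = 72.50 mm².

72.50 mm²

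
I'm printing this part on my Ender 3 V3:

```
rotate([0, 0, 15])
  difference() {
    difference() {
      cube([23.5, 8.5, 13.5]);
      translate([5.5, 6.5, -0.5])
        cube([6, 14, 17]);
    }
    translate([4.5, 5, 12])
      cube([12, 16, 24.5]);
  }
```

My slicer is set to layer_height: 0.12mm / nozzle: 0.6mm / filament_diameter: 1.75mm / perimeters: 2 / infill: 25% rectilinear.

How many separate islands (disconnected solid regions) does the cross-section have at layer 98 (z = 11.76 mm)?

1

At z = 11.76 mm: the cube is present — its section is the full 23.5×8.5 rectangle; the cube at (5.5, 6.5) is present — its section is the full 6×14 rectangle; Subtracting the remaining from the first: starting from the 23.5×8.5 cube, the 6×14 cube at (5.5, 6.5) partially overlaps it — only the 12.00 mm² overlap (of its 84.00 mm²) is removed, clipping the outline — 1 connected region; the cube at (4.5, 5) is not intersected at this z (z outside [12, 36.5]); Subtracting the remaining from the first: none of the subtracted shapes is present at this height, so that combined region is unchanged — 1 connected region; (rotated 15° about Z; rotation is an isometry so areas/perimeters/island counts are preserved). Overall, the cross-section is a single solid region. Island count = 1.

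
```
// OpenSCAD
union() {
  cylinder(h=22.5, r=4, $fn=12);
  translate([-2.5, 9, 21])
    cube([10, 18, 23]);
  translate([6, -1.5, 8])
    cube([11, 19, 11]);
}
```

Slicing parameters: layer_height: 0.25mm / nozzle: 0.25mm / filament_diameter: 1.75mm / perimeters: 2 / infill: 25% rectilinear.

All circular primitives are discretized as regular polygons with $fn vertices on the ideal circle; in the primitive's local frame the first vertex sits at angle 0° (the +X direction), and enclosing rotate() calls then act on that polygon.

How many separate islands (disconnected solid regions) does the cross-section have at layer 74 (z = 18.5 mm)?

2

At z = 18.5 mm: the r=4 cylinder gives a regular 12-gon of circumradius 4 (constant along its height); the cube at (-2.5, 9) does not reach this height (z outside [21, 44]); the cube at (6, -1.5) is present — its section is the full 11×19 rectangle; Combining (union): the 2 present regions are separate (no shared area or edge), so areas and boundary lengths simply add and each stays a separate island — 2 connected regions. Overall, the cross-section has 2 separate islands. Island count = 2.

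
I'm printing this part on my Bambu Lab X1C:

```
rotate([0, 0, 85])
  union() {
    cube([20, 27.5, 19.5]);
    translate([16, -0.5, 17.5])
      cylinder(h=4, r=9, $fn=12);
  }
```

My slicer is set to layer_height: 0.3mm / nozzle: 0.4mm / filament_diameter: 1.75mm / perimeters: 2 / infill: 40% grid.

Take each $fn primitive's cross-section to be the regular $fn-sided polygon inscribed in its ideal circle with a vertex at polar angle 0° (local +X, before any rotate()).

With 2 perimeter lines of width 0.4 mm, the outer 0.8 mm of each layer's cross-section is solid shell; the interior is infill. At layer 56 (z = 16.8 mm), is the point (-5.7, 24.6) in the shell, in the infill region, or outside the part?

At z = 16.8 mm: the cube (footprint 20×27.5) is included at this height; the cylinder at (16, -0.5) is absent (z outside [17.5, 21.5]); Merging all regions: only the 20×27.5 cube is present, so the union is just that shape — 1 connected region; (whole slice rotated 85° about Z — lengths, areas and connectivity unchanged). Overall, the cross-section is a single solid region. Undo the 85° rotation: the query point maps to (24.010, 7.822) in the un-rotated model frame. The nearest boundary edge runs (20.00, 0.00)→(20.00, 27.50); distance from the point to it = 4.01 mm. The point is not inside any of the regions above, so it lies outside the cross-section (4.01 mm from the nearest boundary).

outside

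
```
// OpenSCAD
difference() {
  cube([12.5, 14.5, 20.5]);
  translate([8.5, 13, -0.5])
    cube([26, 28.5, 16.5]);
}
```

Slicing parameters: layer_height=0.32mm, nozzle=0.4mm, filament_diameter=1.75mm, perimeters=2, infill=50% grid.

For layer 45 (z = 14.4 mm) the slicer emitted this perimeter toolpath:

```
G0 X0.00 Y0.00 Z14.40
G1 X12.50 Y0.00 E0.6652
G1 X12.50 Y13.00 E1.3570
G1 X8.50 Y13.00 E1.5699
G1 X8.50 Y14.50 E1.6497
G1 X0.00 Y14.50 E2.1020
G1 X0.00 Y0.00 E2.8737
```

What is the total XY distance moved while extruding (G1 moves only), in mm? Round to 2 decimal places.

Sum the Euclidean lengths of each G1 segment: total = 54.00 mm.

54.00 mm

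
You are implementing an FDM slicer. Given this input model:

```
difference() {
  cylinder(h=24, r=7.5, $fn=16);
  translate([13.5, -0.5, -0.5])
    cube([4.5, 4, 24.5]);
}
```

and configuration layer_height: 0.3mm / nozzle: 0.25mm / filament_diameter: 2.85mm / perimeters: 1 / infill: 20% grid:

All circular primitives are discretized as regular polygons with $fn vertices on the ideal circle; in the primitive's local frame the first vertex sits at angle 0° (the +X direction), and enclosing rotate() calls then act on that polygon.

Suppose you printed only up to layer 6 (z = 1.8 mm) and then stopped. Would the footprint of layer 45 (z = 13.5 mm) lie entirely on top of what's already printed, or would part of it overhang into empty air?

Compare the two slices. At z = 1.8: the cylinder: section is a regular 16-gon, circumradius r=7.5 (area = (16/2)·7.500²·sin(360°/16) = 172.21 mm²); the cube at (13.5, -0.5) (footprint 4.5×4) is included at this height (area 18.00 mm²); Taking the first minus the rest: starting from the r=7.5 cylinder (172.21 mm²), the 4.5×4 cube at (13.5, -0.5) misses the remaining region (no effect) — area = 172.21 mm². At z = 13.5: the r=7.5 cylinder gives a regular 16-gon of circumradius 7.5 (constant along its height) (area = (16/2)·7.500²·sin(360°/16) = 172.21 mm²); the cube at (13.5, -0.5) (footprint 4.5×4) is included at this height (area 18.00 mm²); Subtracting the remaining from the first: starting from the r=7.5 cylinder (172.21 mm²), the 4.5×4 cube at (13.5, -0.5) misses the remaining region (no effect) — area = 172.21 mm². Checking containment: the cross-section at z = 13.5 is a subset of the cross-section at z = 1.8.

entirely on top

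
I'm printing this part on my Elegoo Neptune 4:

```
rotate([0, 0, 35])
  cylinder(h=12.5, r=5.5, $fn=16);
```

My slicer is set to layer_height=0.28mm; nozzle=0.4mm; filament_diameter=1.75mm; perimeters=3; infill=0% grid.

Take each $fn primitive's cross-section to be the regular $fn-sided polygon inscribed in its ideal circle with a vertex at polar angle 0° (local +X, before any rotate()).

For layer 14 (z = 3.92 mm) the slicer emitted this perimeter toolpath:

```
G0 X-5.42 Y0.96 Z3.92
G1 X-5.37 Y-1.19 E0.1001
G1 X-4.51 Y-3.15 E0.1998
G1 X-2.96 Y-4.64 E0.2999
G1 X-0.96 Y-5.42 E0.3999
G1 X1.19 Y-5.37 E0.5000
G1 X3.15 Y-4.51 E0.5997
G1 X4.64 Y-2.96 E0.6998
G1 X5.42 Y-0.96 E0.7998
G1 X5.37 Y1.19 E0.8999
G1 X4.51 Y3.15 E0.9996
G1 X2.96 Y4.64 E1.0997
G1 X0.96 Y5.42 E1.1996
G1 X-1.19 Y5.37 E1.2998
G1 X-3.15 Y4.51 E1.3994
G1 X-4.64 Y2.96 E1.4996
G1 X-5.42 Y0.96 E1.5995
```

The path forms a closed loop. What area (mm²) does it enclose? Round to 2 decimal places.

92.69 mm²

Apply the shoelace formula to the sequence of (X, Y) vertices; enclosed area = 92.69 mm².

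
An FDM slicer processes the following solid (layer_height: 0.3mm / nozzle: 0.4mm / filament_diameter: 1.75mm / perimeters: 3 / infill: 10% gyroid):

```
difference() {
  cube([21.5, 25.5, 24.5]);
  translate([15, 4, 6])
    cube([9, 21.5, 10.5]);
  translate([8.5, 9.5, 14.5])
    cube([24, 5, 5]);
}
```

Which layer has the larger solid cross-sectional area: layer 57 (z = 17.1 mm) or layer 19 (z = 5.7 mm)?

Layer 57 (z = 17.1): the 21.5×25.5 cube contributes its full rectangle (area 548.25 mm²); the cube at (15, 4) is not intersected at this z (z outside [6, 16.5]); the cube at (8.5, 9.5) is present — its section is the full 24×5 rectangle (area 120.00 mm²); After the difference (first − rest): starting from the 21.5×25.5 cube (548.25 mm²), the 24×5 cube at (8.5, 9.5) partially overlaps it — only the 65.00 mm² overlap (of its 120.00 mm²) is removed, clipping the outline — area = 483.25 mm². So its area = 483.25 mm². Layer 19 (z = 5.7): the cube is present — its section is the full 21.5×25.5 rectangle (area 548.25 mm²); the cube at (15, 4) is absent (z outside [6, 16.5]); the cube at (8.5, 9.5) is absent (z outside [14.5, 19.5]); Taking the first minus the rest: none of the subtracted shapes is present at this height, so the 21.5×25.5 cube is unchanged — area = 548.25 mm². So its area = 548.25 mm². Layer 19 is larger (548.25 vs 483.25 mm²).

layer 19 (z = 5.7 mm)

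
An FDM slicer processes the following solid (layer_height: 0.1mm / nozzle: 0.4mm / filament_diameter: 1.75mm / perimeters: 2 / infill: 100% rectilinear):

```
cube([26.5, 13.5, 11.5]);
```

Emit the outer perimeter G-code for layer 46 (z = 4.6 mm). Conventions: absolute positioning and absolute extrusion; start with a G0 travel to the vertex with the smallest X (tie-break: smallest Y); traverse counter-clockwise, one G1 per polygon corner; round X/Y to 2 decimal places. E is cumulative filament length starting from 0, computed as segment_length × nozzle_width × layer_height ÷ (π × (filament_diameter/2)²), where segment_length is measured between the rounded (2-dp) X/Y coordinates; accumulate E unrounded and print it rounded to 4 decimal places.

G0 X0.00 Y0.00 Z4.60
G1 X26.50 Y0.00 E0.4407
G1 X26.50 Y13.50 E0.6652
G1 X0.00 Y13.50 E1.1059
G1 X0.00 Y0.00 E1.3304

At z = 4.6 mm: the cube is present — its section is the full 26.5×13.5 rectangle. The outline is a single polygon with 4 vertices. Extrusion per mm of travel: 0.4 × 0.1 / (π × 0.875²) = 0.016630. Accumulating E over each segment gives final E = 1.3304.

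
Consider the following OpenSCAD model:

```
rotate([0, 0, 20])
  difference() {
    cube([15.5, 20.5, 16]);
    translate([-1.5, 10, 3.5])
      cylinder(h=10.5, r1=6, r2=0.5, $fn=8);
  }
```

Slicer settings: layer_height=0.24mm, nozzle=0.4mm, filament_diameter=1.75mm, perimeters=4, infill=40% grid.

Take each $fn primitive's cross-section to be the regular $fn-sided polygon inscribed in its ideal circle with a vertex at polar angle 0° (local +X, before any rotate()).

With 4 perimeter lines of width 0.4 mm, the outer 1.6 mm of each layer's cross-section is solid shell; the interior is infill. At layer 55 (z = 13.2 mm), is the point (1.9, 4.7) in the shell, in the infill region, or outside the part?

infill

At z = 13.2 mm: the cube (footprint 15.5×20.5) is included at this height; the cone at (-1.5, 10) (r1=6→r2=0.5) has section circumradius 0.919 here — a regular 8-gon; Subtracting the remaining from the first: starting from the 15.5×20.5 cube, the cone at (-1.5, 10) misses the remaining region (no effect) — 1 connected region; (rotated 20° about Z; rotation is an isometry so areas/perimeters/island counts are preserved). Overall, the cross-section is a single solid region. Undo the 20° rotation: the query point maps to (3.393, 3.767) in the un-rotated model frame. The nearest boundary edge runs (0.00, 0.00)→(0.00, 20.50); distance from the point to it = 3.39 mm. The point is inside the cross-section and 3.39 mm from the nearest boundary — more than the 1.6 mm shell width (4 × 0.4), so it's in the infill interior.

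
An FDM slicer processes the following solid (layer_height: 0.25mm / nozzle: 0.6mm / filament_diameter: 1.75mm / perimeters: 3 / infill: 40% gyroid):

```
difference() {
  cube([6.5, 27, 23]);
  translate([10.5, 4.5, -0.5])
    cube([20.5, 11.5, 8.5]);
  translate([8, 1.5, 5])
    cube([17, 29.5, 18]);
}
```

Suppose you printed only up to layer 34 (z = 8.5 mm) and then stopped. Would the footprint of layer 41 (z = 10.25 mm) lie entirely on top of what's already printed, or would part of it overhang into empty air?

Compare the two slices. At z = 8.5: the 6.5×27 cube contributes its full rectangle (area 175.50 mm²); the cube at (10.5, 4.5) is absent (z outside [-0.5, 8]); the cube at (8, 1.5) is present — its section is the full 17×29.5 rectangle (area 501.50 mm²); After the difference (first − rest): starting from the 6.5×27 cube (175.50 mm²), the 17×29.5 cube at (8, 1.5) misses the remaining region (no effect) — area = 175.50 mm². At z = 10.25: the cube (footprint 6.5×27) is included at this height (area 175.50 mm²); the cube at (10.5, 4.5) does not reach this height (z outside [-0.5, 8]); the 17×29.5 cube at (8, 1.5) contributes its full rectangle (area 501.50 mm²); Subtracting the remaining from the first: starting from the 6.5×27 cube (175.50 mm²), the 17×29.5 cube at (8, 1.5) misses the remaining region (no effect) — area = 175.50 mm². Checking containment: the cross-section at z = 10.25 is a subset of the cross-section at z = 8.5.

entirely on top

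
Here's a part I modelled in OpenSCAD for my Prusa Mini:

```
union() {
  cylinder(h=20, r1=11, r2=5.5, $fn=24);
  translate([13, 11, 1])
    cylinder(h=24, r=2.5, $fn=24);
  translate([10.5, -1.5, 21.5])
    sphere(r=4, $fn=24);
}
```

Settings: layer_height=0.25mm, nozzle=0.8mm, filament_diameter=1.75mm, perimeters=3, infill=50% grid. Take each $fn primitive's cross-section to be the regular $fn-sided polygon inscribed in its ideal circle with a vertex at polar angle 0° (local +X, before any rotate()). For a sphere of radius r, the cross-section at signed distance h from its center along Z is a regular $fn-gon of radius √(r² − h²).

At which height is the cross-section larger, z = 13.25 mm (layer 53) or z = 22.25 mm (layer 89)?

layer 53 (z = 13.25 mm)

Layer 53 (z = 13.25): the cone contributes a regular 24-gon of circumradius 7.356 (interpolated between r1=11 and r2=5.5 at t=0.662) (area = (24/2)·7.356²·sin(360°/24) = 168.07 mm²); the cylinder at (13, 11): section is a regular 24-gon, circumradius r=2.5 (area = (24/2)·2.500²·sin(360°/24) = 19.41 mm²); the sphere at (10.5, -1.5) is not intersected at this z (|z−center|=8.250 > r=4); Combining (union): the 2 present regions are separate (no shared area or edge), so areas and boundary lengths simply add and each stays a separate island — area = 187.48 mm². So its area = 187.48 mm². Layer 89 (z = 22.25): the cone does not reach this height (z outside [0, 20]); the r=2.5 cylinder at (13, 11) gives a regular 24-gon of circumradius 2.5 (constant along its height) (area = (24/2)·2.500²·sin(360°/24) = 19.41 mm²); the r=4 sphere at (10.5, -1.5) slices to a regular 24-gon of circumradius 3.929 (√(r²−h²) with h=0.75 from center) (area = (24/2)·3.929²·sin(360°/24) = 47.95 mm²); Combining (union): the 2 present regions are separate (no shared area or edge), so areas and boundary lengths simply add and each stays a separate island — area = 67.36 mm². So its area = 67.36 mm². Layer 53 is larger (187.48 vs 67.36 mm²).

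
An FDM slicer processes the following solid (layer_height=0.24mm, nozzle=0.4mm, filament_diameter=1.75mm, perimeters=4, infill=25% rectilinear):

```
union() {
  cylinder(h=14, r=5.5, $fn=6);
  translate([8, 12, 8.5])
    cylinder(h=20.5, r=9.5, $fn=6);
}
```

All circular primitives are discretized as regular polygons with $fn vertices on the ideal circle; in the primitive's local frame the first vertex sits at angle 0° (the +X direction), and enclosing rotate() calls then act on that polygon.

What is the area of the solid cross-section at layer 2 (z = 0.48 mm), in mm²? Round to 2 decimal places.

78.59 mm²

At z = 0.48 mm: the r=5.5 cylinder contributes a regular 6-gon of circumradius 5.5 (area = (6/2)·5.500²·sin(360°/6) = 78.59 mm²); the cylinder at (8, 12) is absent (z outside [8.5, 29]); Taking the union: only the r=5.5 cylinder is present, so the union is just that shape — area = 78.59 mm². Overall, the cross-section is a single solid region. Net area = 78.59 mm².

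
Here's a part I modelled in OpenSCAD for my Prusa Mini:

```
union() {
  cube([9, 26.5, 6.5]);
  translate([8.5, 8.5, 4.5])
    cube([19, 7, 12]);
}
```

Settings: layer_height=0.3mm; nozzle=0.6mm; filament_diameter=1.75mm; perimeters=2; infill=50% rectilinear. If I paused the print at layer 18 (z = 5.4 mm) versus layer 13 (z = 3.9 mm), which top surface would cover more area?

layer 18 (z = 5.4 mm)

Layer 18 (z = 5.4): the 9×26.5 cube contributes its full rectangle (area 238.50 mm²); the cube at (8.5, 8.5) (footprint 19×7) is included at this height (area 133.00 mm²); Taking the union: the regions partially overlap — summed areas 371.50 mm² minus the doubly-counted overlap 3.50 mm² gives 368.00 mm² — area = 368.00 mm². So its area = 368.00 mm². Layer 13 (z = 3.9): the cube is present — its section is the full 9×26.5 rectangle (area 238.50 mm²); the cube at (8.5, 8.5) is absent (z outside [4.5, 16.5]); Combining (union): only the 9×26.5 cube is present, so the union is just that shape — area = 238.50 mm². So its area = 238.50 mm². Layer 18 is larger (368.00 vs 238.50 mm²).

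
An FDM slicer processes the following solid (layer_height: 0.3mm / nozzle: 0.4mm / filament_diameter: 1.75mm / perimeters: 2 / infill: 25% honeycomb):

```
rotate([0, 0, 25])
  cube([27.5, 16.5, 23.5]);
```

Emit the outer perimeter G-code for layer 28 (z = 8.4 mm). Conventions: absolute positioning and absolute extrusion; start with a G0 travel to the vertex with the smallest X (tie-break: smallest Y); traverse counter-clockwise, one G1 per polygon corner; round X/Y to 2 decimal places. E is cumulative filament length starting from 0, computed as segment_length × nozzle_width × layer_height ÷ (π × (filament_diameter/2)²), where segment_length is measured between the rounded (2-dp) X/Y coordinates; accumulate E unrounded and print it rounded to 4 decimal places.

At z = 8.4 mm: the 27.5×16.5 cube contributes its full rectangle; (whole slice rotated 25° about Z — lengths, areas and connectivity unchanged). The outline is a single polygon with 4 vertices. Extrusion per mm of travel: 0.4 × 0.3 / (π × 0.875²) = 0.049890. Accumulating E over each segment gives final E = 4.3901.

G0 X-6.97 Y14.95 Z8.40
G1 X0.00 Y0.00 E0.8229
G1 X24.92 Y11.62 E2.1947
G1 X17.95 Y26.58 E3.0181
G1 X-6.97 Y14.95 E4.3901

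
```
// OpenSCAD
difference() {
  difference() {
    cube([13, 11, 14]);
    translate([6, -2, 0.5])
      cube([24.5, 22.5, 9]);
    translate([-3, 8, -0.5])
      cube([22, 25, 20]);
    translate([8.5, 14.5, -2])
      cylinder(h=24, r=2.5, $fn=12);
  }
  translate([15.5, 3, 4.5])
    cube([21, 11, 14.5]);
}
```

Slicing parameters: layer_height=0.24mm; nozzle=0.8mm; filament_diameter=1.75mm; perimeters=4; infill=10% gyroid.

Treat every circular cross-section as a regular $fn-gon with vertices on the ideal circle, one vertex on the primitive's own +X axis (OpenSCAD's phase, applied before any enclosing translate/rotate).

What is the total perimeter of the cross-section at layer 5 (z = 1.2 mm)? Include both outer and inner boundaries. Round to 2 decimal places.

28.00 mm

At z = 1.2 mm: the cube is present — its section is the full 13×11 rectangle (perimeter 48.00 mm); the 24.5×22.5 cube at (6, -2) contributes its full rectangle (perimeter 94.00 mm); the cube at (-3, 8) is present — its section is the full 22×25 rectangle (perimeter 94.00 mm); the r=2.5 cylinder at (8.5, 14.5) gives a regular 12-gon of circumradius 2.5 (constant along its height) (perimeter = 2·12·2.500·sin(180°/12) = 15.53 mm); After the difference (first − rest): starting from the 13×11 cube, the 24.5×22.5 cube at (6, -2) partially overlaps it — only the 77.00 mm² overlap (of its 551.25 mm²) is removed, clipping the outline; the 22×25 cube at (-3, 8) partially overlaps it — only the 18.00 mm² overlap (of its 550.00 mm²) is removed, clipping the outline; the r=2.5 cylinder at (8.5, 14.5) misses the remaining region (no effect) — boundary = 28.00 mm; the cube at (15.5, 3) is absent (z outside [4.5, 19]); After the difference (first − rest): none of the subtracted shapes is present at this height, so that combined region is unchanged — boundary = 28.00 mm. Overall, the cross-section is a single solid region. Total boundary length (outer) = 28.00 mm.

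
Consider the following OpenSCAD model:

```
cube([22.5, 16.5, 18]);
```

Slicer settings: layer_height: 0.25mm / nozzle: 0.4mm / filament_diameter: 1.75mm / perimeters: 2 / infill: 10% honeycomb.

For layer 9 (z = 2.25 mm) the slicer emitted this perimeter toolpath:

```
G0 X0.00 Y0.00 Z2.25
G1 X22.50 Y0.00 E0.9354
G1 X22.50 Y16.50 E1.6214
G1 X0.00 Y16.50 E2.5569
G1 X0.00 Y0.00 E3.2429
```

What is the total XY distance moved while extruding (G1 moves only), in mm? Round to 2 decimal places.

Sum the Euclidean lengths of each G1 segment: total = 78.00 mm.

78.00 mm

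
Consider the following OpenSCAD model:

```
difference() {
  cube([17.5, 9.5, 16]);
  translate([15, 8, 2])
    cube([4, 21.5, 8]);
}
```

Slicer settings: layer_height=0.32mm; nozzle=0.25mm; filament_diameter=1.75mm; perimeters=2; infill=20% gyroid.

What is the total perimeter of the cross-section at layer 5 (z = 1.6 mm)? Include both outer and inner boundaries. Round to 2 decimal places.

54.00 mm

At z = 1.6 mm: the 17.5×9.5 cube contributes its full rectangle (perimeter 54.00 mm); the cube at (15, 8) does not reach this height (z outside [2, 10]); Taking the first minus the rest: none of the subtracted shapes is present at this height, so the 17.5×9.5 cube is unchanged — boundary = 54.00 mm. Overall, the cross-section is a single solid region. Total boundary length (outer) = 54.00 mm.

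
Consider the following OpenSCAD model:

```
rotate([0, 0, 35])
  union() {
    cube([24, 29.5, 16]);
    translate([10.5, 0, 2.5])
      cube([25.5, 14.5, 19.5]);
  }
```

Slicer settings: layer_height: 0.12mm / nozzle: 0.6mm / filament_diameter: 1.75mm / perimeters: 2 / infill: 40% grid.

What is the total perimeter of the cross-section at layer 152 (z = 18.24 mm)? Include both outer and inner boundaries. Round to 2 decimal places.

80.00 mm

At z = 18.24 mm: the cube is not intersected at this z (z outside [0, 16]); the cube at (10.5, 0) is present — its section is the full 25.5×14.5 rectangle (perimeter 80.00 mm); Taking the union: only the 25.5×14.5 cube at (10.5, 0) is present, so the union is just that shape — boundary = 80.00 mm; (rotated 35° about Z; rotation is an isometry so areas/perimeters/island counts are preserved). Overall, the cross-section is a single solid region. Total boundary length (outer) = 80.00 mm.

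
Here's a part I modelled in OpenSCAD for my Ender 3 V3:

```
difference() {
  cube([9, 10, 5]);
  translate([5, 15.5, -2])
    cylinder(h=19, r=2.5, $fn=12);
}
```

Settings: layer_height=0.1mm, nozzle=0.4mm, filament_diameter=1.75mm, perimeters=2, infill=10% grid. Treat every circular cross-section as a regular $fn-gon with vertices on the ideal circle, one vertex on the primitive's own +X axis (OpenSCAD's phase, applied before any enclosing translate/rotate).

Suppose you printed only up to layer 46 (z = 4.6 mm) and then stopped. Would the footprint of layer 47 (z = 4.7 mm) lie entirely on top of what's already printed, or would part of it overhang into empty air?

Compare the two slices. At z = 4.6: the 9×10 cube contributes its full rectangle (area 90.00 mm²); the r=2.5 cylinder at (5, 15.5) contributes a regular 12-gon of circumradius 2.5 (area = (12/2)·2.500²·sin(360°/12) = 18.75 mm²); Taking the first minus the rest: starting from the 9×10 cube (90.00 mm²), the r=2.5 cylinder at (5, 15.5) misses the remaining region (no effect) — area = 90.00 mm². At z = 4.7: the cube (footprint 9×10) is included at this height (area 90.00 mm²); the r=2.5 cylinder at (5, 15.5) gives a regular 12-gon of circumradius 2.5 (constant along its height) (area = (12/2)·2.500²·sin(360°/12) = 18.75 mm²); After the difference (first − rest): starting from the 9×10 cube (90.00 mm²), the r=2.5 cylinder at (5, 15.5) misses the remaining region (no effect) — area = 90.00 mm². Checking containment: the cross-section at z = 4.7 is a subset of the cross-section at z = 4.6.

entirely on top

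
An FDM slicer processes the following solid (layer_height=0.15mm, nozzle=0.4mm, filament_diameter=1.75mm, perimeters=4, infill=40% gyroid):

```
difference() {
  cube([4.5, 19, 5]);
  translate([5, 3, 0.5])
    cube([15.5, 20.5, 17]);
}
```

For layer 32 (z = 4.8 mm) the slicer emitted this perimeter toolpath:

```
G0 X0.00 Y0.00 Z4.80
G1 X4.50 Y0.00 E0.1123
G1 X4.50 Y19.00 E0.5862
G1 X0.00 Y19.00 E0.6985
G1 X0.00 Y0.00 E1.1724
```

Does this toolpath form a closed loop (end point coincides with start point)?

Start point (G0): (0.00, 0.00). End point (last G1): the path returns to the start — closed.

yes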